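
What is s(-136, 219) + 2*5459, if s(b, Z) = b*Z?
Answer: -18866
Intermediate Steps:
s(b, Z) = Z*b
s(-136, 219) + 2*5459 = 219*(-136) + 2*5459 = -29784 + 10918 = -18866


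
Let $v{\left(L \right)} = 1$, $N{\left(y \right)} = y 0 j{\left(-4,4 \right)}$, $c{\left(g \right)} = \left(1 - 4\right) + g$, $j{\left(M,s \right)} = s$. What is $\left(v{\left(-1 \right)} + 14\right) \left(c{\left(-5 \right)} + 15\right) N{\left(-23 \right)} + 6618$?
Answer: $6618$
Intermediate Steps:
$c{\left(g \right)} = -3 + g$
$N{\left(y \right)} = 0$ ($N{\left(y \right)} = y 0 \cdot 4 = 0 \cdot 4 = 0$)
$\left(v{\left(-1 \right)} + 14\right) \left(c{\left(-5 \right)} + 15\right) N{\left(-23 \right)} + 6618 = \left(1 + 14\right) \left(\left(-3 - 5\right) + 15\right) 0 + 6618 = 15 \left(-8 + 15\right) 0 + 6618 = 15 \cdot 7 \cdot 0 + 6618 = 105 \cdot 0 + 6618 = 0 + 6618 = 6618$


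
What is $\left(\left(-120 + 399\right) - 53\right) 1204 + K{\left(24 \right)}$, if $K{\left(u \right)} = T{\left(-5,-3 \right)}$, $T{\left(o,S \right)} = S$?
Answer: $272101$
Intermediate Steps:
$K{\left(u \right)} = -3$
$\left(\left(-120 + 399\right) - 53\right) 1204 + K{\left(24 \right)} = \left(\left(-120 + 399\right) - 53\right) 1204 - 3 = \left(279 - 53\right) 1204 - 3 = 226 \cdot 1204 - 3 = 272104 - 3 = 272101$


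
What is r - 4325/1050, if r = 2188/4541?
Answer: -693697/190722 ≈ -3.6372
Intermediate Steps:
r = 2188/4541 (r = 2188*(1/4541) = 2188/4541 ≈ 0.48183)
r - 4325/1050 = 2188/4541 - 4325/1050 = 2188/4541 - 1*173/42 = 2188/4541 - 173/42 = -693697/190722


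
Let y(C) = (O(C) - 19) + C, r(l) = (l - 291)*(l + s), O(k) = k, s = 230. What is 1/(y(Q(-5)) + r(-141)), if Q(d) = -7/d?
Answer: -5/192321 ≈ -2.5998e-5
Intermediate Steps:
r(l) = (-291 + l)*(230 + l) (r(l) = (l - 291)*(l + 230) = (-291 + l)*(230 + l))
y(C) = -19 + 2*C (y(C) = (C - 19) + C = (-19 + C) + C = -19 + 2*C)
1/(y(Q(-5)) + r(-141)) = 1/((-19 + 2*(-7/(-5))) + (-66930 + (-141)² - 61*(-141))) = 1/((-19 + 2*(-7*(-⅕))) + (-66930 + 19881 + 8601)) = 1/((-19 + 2*(7/5)) - 38448) = 1/((-19 + 14/5) - 38448) = 1/(-81/5 - 38448) = 1/(-192321/5) = -5/192321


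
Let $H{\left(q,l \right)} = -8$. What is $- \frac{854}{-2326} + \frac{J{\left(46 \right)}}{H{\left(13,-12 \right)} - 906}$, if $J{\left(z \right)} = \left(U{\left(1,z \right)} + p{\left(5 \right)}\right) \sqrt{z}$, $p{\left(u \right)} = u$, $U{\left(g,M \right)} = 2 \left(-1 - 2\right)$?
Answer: $\frac{427}{1163} + \frac{\sqrt{46}}{914} \approx 0.37457$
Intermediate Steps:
$U{\left(g,M \right)} = -6$ ($U{\left(g,M \right)} = 2 \left(-3\right) = -6$)
$J{\left(z \right)} = - \sqrt{z}$ ($J{\left(z \right)} = \left(-6 + 5\right) \sqrt{z} = - \sqrt{z}$)
$- \frac{854}{-2326} + \frac{J{\left(46 \right)}}{H{\left(13,-12 \right)} - 906} = - \frac{854}{-2326} + \frac{\left(-1\right) \sqrt{46}}{-8 - 906} = \left(-854\right) \left(- \frac{1}{2326}\right) + \frac{\left(-1\right) \sqrt{46}}{-8 - 906} = \frac{427}{1163} + \frac{\left(-1\right) \sqrt{46}}{-914} = \frac{427}{1163} + - \sqrt{46} \left(- \frac{1}{914}\right) = \frac{427}{1163} + \frac{\sqrt{46}}{914}$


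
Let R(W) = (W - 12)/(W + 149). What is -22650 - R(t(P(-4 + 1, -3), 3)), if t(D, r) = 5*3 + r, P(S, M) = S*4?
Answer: -3782556/167 ≈ -22650.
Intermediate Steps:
P(S, M) = 4*S
t(D, r) = 15 + r
R(W) = (-12 + W)/(149 + W)
-22650 - R(t(P(-4 + 1, -3), 3)) = -22650 - (-12 + (15 + 3))/(149 + (15 + 3)) = -22650 - (-12 + 18)/(149 + 18) = -22650 - 6/167 = -3782556/167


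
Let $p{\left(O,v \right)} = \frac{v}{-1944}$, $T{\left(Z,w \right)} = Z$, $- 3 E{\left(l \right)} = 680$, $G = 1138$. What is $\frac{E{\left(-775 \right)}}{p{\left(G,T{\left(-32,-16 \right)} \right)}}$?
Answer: $-13770$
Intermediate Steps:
$E{\left(l \right)} = - \frac{680}{3}$ ($E{\left(l \right)} = \left(- \frac{1}{3}\right) 680 = - \frac{680}{3}$)
$p{\left(O,v \right)} = - \frac{v}{1944}$ ($p{\left(O,v \right)} = v \left(- \frac{1}{1944}\right) = - \frac{v}{1944}$)
$\frac{E{\left(-775 \right)}}{p{\left(G,T{\left(-32,-16 \right)} \right)}} = - \frac{680}{3 \left(\left(- \frac{1}{1944}\right) \left(-32\right)\right)} = - \frac{680}{3 \cdot \frac{4}{243}} = \left(- \frac{680}{3}\right) \frac{243}{4} = -13770$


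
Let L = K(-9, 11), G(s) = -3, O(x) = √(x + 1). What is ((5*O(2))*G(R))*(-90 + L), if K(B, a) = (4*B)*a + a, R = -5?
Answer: 7125*√3 ≈ 12341.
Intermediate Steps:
O(x) = √(1 + x)
K(B, a) = a + 4*B*a (K(B, a) = 4*B*a + a = a + 4*B*a)
L = -385 (L = 11*(1 + 4*(-9)) = 11*(1 - 36) = 11*(-35) = -385)
((5*O(2))*G(R))*(-90 + L) = ((5*√(1 + 2))*(-3))*(-90 - 385) = ((5*√3)*(-3))*(-475) = -15*√3*(-475) = 7125*√3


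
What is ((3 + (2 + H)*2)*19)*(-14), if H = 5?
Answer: -4522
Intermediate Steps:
((3 + (2 + H)*2)*19)*(-14) = ((3 + (2 + 5)*2)*19)*(-14) = ((3 + 7*2)*19)*(-14) = ((3 + 14)*19)*(-14) = (17*19)*(-14) = 323*(-14) = -4522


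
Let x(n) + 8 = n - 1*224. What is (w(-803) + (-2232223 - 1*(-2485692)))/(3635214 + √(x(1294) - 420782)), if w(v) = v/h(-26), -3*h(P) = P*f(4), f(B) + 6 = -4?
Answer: 119788206072843/1717921561917080 - 65904349*I*√104930/1717921561917080 ≈ 0.069729 - 1.2427e-5*I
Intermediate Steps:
x(n) = -232 + n (x(n) = -8 + (n - 1*224) = -8 + (n - 224) = -8 + (-224 + n) = -232 + n)
f(B) = -10 (f(B) = -6 - 4 = -10)
h(P) = 10*P/3 (h(P) = -P*(-10)/3 = -(-10)*P/3 = 10*P/3)
w(v) = -3*v/260 (w(v) = v/(((10/3)*(-26))) = v/(-260/3) = v*(-3/260) = -3*v/260)
(w(-803) + (-2232223 - 1*(-2485692)))/(3635214 + √(x(1294) - 420782)) = (-3/260*(-803) + (-2232223 - 1*(-2485692)))/(3635214 + √((-232 + 1294) - 420782)) = (2409/260 + (-2232223 + 2485692))/(3635214 + √(1062 - 420782)) = (2409/260 + 253469)/(3635214 + √(-419720)) = 65904349/(260*(3635214 + 2*I*√104930))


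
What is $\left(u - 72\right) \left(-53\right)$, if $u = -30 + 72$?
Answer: $1590$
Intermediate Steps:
$u = 42$
$\left(u - 72\right) \left(-53\right) = \left(42 - 72\right) \left(-53\right) = \left(-30\right) \left(-53\right) = 1590$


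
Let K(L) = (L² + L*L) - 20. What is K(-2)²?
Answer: 144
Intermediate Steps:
K(L) = -20 + 2*L² (K(L) = (L² + L²) - 20 = 2*L² - 20 = -20 + 2*L²)
K(-2)² = (-20 + 2*(-2)²)² = (-20 + 2*4)² = (-20 + 8)² = (-12)² = 144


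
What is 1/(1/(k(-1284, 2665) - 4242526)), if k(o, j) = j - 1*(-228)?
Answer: -4239633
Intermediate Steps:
k(o, j) = 228 + j (k(o, j) = j + 228 = 228 + j)
1/(1/(k(-1284, 2665) - 4242526)) = 1/(1/((228 + 2665) - 4242526)) = 1/(1/(2893 - 4242526)) = 1/(1/(-4239633)) = 1/(-1/4239633) = -4239633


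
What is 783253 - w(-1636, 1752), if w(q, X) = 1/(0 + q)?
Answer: 1281401909/1636 ≈ 7.8325e+5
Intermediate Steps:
w(q, X) = 1/q
783253 - w(-1636, 1752) = 783253 - 1/(-1636) = 783253 - 1*(-1/1636) = 783253 + 1/1636 = 1281401909/1636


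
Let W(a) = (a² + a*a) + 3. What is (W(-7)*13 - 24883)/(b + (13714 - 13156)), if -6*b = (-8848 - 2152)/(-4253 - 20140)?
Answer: -862414515/20414191 ≈ -42.246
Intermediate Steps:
W(a) = 3 + 2*a² (W(a) = (a² + a²) + 3 = 2*a² + 3 = 3 + 2*a²)
b = -5500/73179 (b = -(-8848 - 2152)/(6*(-4253 - 20140)) = -(-5500)/(3*(-24393)) = -(-5500)*(-1)/(3*24393) = -⅙*11000/24393 = -5500/73179 ≈ -0.075158)
(W(-7)*13 - 24883)/(b + (13714 - 13156)) = ((3 + 2*(-7)²)*13 - 24883)/(-5500/73179 + (13714 - 13156)) = ((3 + 2*49)*13 - 24883)/(-5500/73179 + 558) = ((3 + 98)*13 - 24883)/(40828382/73179) = (101*13 - 24883)*(73179/40828382) = (1313 - 24883)*(73179/40828382) = -23570*73179/40828382 = -862414515/20414191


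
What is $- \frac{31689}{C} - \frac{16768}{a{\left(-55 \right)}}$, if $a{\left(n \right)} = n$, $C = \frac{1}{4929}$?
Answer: $- \frac{8590712687}{55} \approx -1.5619 \cdot 10^{8}$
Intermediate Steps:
$C = \frac{1}{4929} \approx 0.00020288$
$- \frac{31689}{C} - \frac{16768}{a{\left(-55 \right)}} = - 31689 \frac{1}{\frac{1}{4929}} - \frac{16768}{-55} = \left(-31689\right) 4929 - - \frac{16768}{55} = -156195081 + \frac{16768}{55} = - \frac{8590712687}{55}$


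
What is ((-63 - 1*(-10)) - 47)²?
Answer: 10000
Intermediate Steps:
((-63 - 1*(-10)) - 47)² = ((-63 + 10) - 47)² = (-53 - 47)² = (-100)² = 10000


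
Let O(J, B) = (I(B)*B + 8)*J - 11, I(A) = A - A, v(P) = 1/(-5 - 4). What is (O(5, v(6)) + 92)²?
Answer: 14641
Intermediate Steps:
v(P) = -⅑ (v(P) = 1/(-9) = -⅑)
I(A) = 0
O(J, B) = -11 + 8*J (O(J, B) = (0*B + 8)*J - 11 = (0 + 8)*J - 11 = 8*J - 11 = -11 + 8*J)
(O(5, v(6)) + 92)² = ((-11 + 8*5) + 92)² = ((-11 + 40) + 92)² = (29 + 92)² = 121² = 14641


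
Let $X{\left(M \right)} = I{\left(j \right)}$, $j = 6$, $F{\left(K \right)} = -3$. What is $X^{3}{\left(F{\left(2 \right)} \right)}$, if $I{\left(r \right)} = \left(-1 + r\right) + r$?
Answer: $1331$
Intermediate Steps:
$I{\left(r \right)} = -1 + 2 r$
$X{\left(M \right)} = 11$ ($X{\left(M \right)} = -1 + 2 \cdot 6 = -1 + 12 = 11$)
$X^{3}{\left(F{\left(2 \right)} \right)} = 11^{3} = 1331$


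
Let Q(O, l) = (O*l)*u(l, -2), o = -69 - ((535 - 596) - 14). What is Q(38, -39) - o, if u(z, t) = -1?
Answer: 1476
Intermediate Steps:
o = 6 (o = -69 - (-61 - 14) = -69 - 1*(-75) = -69 + 75 = 6)
Q(O, l) = -O*l (Q(O, l) = (O*l)*(-1) = -O*l)
Q(38, -39) - o = -1*38*(-39) - 1*6 = 1482 - 6 = 1476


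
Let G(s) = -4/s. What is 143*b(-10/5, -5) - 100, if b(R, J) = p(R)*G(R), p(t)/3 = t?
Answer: -1816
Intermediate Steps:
p(t) = 3*t
b(R, J) = -12 (b(R, J) = (3*R)*(-4/R) = -12)
143*b(-10/5, -5) - 100 = 143*(-12) - 100 = -1716 - 100 = -1816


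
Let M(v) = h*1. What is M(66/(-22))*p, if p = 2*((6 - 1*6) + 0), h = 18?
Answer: 0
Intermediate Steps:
p = 0 (p = 2*((6 - 6) + 0) = 2*(0 + 0) = 2*0 = 0)
M(v) = 18 (M(v) = 18*1 = 18)
M(66/(-22))*p = 18*0 = 0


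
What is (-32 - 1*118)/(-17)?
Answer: 150/17 ≈ 8.8235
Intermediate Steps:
(-32 - 1*118)/(-17) = -(-32 - 118)/17 = -1/17*(-150) = 150/17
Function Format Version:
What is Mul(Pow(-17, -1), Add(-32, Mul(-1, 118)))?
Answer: Rational(150, 17) ≈ 8.8235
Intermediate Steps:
Mul(Pow(-17, -1), Add(-32, Mul(-1, 118))) = Mul(Rational(-1, 17), Add(-32, -118)) = Mul(Rational(-1, 17), -150) = Rational(150, 17)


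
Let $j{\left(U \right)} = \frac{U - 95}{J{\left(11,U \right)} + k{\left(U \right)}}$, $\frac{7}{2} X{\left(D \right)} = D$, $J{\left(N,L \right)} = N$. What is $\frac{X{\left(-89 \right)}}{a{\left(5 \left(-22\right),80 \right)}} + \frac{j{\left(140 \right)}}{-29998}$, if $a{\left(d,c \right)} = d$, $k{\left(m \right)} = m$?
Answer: $\frac{403125797}{1743933730} \approx 0.23116$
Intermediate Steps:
$X{\left(D \right)} = \frac{2 D}{7}$
$j{\left(U \right)} = \frac{-95 + U}{11 + U}$ ($j{\left(U \right)} = \frac{U - 95}{11 + U} = \frac{-95 + U}{11 + U}$)
$\frac{X{\left(-89 \right)}}{a{\left(5 \left(-22\right),80 \right)}} + \frac{j{\left(140 \right)}}{-29998} = \frac{\frac{2}{7} \left(-89\right)}{5 \left(-22\right)} + \frac{\frac{1}{11 + 140} \left(-95 + 140\right)}{-29998} = - \frac{178}{7 \left(-110\right)} + \frac{1}{151} \cdot 45 \left(- \frac{1}{29998}\right) = \left(- \frac{178}{7}\right) \left(- \frac{1}{110}\right) + \frac{1}{151} \cdot 45 \left(- \frac{1}{29998}\right) = \frac{89}{385} + \frac{45}{151} \left(- \frac{1}{29998}\right) = \frac{89}{385} - \frac{45}{4529698} = \frac{403125797}{1743933730}$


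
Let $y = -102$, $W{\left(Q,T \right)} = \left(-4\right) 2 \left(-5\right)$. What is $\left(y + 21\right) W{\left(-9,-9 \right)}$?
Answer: $-3240$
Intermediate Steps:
$W{\left(Q,T \right)} = 40$ ($W{\left(Q,T \right)} = \left(-8\right) \left(-5\right) = 40$)
$\left(y + 21\right) W{\left(-9,-9 \right)} = \left(-102 + 21\right) 40 = \left(-81\right) 40 = -3240$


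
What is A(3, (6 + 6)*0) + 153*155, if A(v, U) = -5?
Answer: 23710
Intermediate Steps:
A(3, (6 + 6)*0) + 153*155 = -5 + 153*155 = -5 + 23715 = 23710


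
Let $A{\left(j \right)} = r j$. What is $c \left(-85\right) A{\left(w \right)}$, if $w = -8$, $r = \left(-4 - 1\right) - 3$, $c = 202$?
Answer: $-1098880$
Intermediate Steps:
$r = -8$ ($r = -5 - 3 = -8$)
$A{\left(j \right)} = - 8 j$
$c \left(-85\right) A{\left(w \right)} = 202 \left(-85\right) \left(\left(-8\right) \left(-8\right)\right) = \left(-17170\right) 64 = -1098880$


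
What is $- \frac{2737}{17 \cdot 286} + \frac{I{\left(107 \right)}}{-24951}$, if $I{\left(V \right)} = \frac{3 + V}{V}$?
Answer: $- \frac{429862337}{763550502} \approx -0.56298$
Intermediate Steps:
$I{\left(V \right)} = \frac{3 + V}{V}$
$- \frac{2737}{17 \cdot 286} + \frac{I{\left(107 \right)}}{-24951} = - \frac{2737}{17 \cdot 286} + \frac{\frac{1}{107} \left(3 + 107\right)}{-24951} = - \frac{2737}{4862} + \frac{1}{107} \cdot 110 \left(- \frac{1}{24951}\right) = \left(-2737\right) \frac{1}{4862} + \frac{110}{107} \left(- \frac{1}{24951}\right) = - \frac{161}{286} - \frac{110}{2669757} = - \frac{429862337}{763550502}$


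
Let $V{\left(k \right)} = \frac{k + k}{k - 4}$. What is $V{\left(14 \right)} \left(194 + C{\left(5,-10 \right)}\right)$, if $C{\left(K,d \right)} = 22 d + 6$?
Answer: $-56$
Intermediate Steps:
$C{\left(K,d \right)} = 6 + 22 d$
$V{\left(k \right)} = \frac{2 k}{-4 + k}$
$V{\left(14 \right)} \left(194 + C{\left(5,-10 \right)}\right) = 2 \cdot 14 \frac{1}{-4 + 14} \left(194 + \left(6 + 22 \left(-10\right)\right)\right) = 2 \cdot 14 \cdot \frac{1}{10} \left(194 + \left(6 - 220\right)\right) = 2 \cdot 14 \cdot \frac{1}{10} \left(194 - 214\right) = \frac{14}{5} \left(-20\right) = -56$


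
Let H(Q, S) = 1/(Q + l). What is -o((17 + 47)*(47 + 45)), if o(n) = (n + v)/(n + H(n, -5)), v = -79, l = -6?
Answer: -34168538/34633217 ≈ -0.98658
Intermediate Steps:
H(Q, S) = 1/(-6 + Q) (H(Q, S) = 1/(Q - 6) = 1/(-6 + Q))
o(n) = (-79 + n)/(n + 1/(-6 + n)) (o(n) = (n - 79)/(n + 1/(-6 + n)) = (-79 + n)/(n + 1/(-6 + n)))
-o((17 + 47)*(47 + 45)) = -(-79 + (17 + 47)*(47 + 45))*(-6 + (17 + 47)*(47 + 45))/(1 + ((17 + 47)*(47 + 45))*(-6 + (17 + 47)*(47 + 45))) = -(-79 + 64*92)*(-6 + 64*92)/(1 + (64*92)*(-6 + 64*92)) = -(-79 + 5888)*(-6 + 5888)/(1 + 5888*(-6 + 5888)) = -5809*5882/(1 + 5888*5882) = -5809*5882/(1 + 34633216) = -5809*5882/34633217 = -1*34168538/34633217 = -34168538/34633217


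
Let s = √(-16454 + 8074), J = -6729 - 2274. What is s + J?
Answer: -9003 + 2*I*√2095 ≈ -9003.0 + 91.542*I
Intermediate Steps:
J = -9003
s = 2*I*√2095 (s = √(-8380) = 2*I*√2095 ≈ 91.542*I)
s + J = 2*I*√2095 - 9003 = -9003 + 2*I*√2095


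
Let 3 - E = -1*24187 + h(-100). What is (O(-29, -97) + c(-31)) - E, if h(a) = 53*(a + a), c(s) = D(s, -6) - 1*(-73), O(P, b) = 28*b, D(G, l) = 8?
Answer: -37425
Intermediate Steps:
c(s) = 81 (c(s) = 8 - 1*(-73) = 8 + 73 = 81)
h(a) = 106*a (h(a) = 53*(2*a) = 106*a)
E = 34790 (E = 3 - (-1*24187 + 106*(-100)) = 3 - (-24187 - 10600) = 3 - 1*(-34787) = 3 + 34787 = 34790)
(O(-29, -97) + c(-31)) - E = (28*(-97) + 81) - 1*34790 = (-2716 + 81) - 34790 = -2635 - 34790 = -37425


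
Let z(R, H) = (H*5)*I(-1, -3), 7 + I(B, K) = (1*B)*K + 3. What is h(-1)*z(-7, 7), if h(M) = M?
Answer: 35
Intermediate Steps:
I(B, K) = -4 + B*K (I(B, K) = -7 + ((1*B)*K + 3) = -7 + (B*K + 3) = -7 + (3 + B*K) = -4 + B*K)
z(R, H) = -5*H (z(R, H) = (H*5)*(-4 - 1*(-3)) = (5*H)*(-4 + 3) = (5*H)*(-1) = -5*H)
h(-1)*z(-7, 7) = -(-5)*7 = -1*(-35) = 35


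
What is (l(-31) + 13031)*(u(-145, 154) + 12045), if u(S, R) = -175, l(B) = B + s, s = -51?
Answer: 153704630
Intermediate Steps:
l(B) = -51 + B (l(B) = B - 51 = -51 + B)
(l(-31) + 13031)*(u(-145, 154) + 12045) = ((-51 - 31) + 13031)*(-175 + 12045) = (-82 + 13031)*11870 = 12949*11870 = 153704630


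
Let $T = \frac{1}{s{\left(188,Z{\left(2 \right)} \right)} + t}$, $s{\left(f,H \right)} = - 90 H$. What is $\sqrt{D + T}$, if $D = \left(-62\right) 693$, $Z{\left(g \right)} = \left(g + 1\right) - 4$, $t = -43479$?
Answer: $\frac{5 i \sqrt{359502312291}}{14463} \approx 207.28 i$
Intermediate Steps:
$Z{\left(g \right)} = -3 + g$ ($Z{\left(g \right)} = \left(1 + g\right) - 4 = -3 + g$)
$T = - \frac{1}{43389}$ ($T = \frac{1}{- 90 \left(-3 + 2\right) - 43479} = \frac{1}{\left(-90\right) \left(-1\right) - 43479} = \frac{1}{90 - 43479} = \frac{1}{-43389} = - \frac{1}{43389} \approx -2.3047 \cdot 10^{-5}$)
$D = -42966$
$\sqrt{D + T} = \sqrt{-42966 - \frac{1}{43389}} = \sqrt{- \frac{1864251775}{43389}} = \frac{5 i \sqrt{359502312291}}{14463}$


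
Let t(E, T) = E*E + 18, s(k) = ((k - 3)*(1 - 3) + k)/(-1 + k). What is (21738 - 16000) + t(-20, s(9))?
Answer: 6156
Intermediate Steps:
s(k) = (6 - k)/(-1 + k) (s(k) = ((-3 + k)*(-2) + k)/(-1 + k) = ((6 - 2*k) + k)/(-1 + k) = (6 - k)/(-1 + k))
t(E, T) = 18 + E**2 (t(E, T) = E**2 + 18 = 18 + E**2)
(21738 - 16000) + t(-20, s(9)) = (21738 - 16000) + (18 + (-20)**2) = 5738 + (18 + 400) = 5738 + 418 = 6156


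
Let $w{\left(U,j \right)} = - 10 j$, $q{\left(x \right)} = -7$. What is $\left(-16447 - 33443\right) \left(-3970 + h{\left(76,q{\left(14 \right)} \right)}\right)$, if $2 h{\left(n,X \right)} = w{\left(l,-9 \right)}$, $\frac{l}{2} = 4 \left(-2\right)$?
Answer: $195818250$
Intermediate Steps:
$l = -16$ ($l = 2 \cdot 4 \left(-2\right) = 2 \left(-8\right) = -16$)
$h{\left(n,X \right)} = 45$ ($h{\left(n,X \right)} = \frac{\left(-10\right) \left(-9\right)}{2} = \frac{1}{2} \cdot 90 = 45$)
$\left(-16447 - 33443\right) \left(-3970 + h{\left(76,q{\left(14 \right)} \right)}\right) = \left(-16447 - 33443\right) \left(-3970 + 45\right) = \left(-49890\right) \left(-3925\right) = 195818250$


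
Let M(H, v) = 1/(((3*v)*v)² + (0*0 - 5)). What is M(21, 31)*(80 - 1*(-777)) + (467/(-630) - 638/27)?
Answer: -191421428497/7854541380 ≈ -24.371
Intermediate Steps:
M(H, v) = 1/(-5 + 9*v⁴) (M(H, v) = 1/((3*v²)² + (0 - 5)) = 1/(9*v⁴ - 5) = 1/(-5 + 9*v⁴))
M(21, 31)*(80 - 1*(-777)) + (467/(-630) - 638/27) = (80 - 1*(-777))/(-5 + 9*31⁴) + (467/(-630) - 638/27) = (80 + 777)/(-5 + 9*923521) + (467*(-1/630) - 638*1/27) = 857/(-5 + 8311689) + (-467/630 - 638/27) = 857/8311684 - 46061/1890 = -191421428497/7854541380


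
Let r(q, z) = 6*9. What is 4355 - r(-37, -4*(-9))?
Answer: 4301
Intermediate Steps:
r(q, z) = 54
4355 - r(-37, -4*(-9)) = 4355 - 1*54 = 4355 - 54 = 4301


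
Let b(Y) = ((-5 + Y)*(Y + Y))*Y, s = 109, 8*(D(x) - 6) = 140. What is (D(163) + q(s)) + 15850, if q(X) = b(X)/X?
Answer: 77091/2 ≈ 38546.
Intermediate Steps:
D(x) = 47/2 (D(x) = 6 + (⅛)*140 = 6 + 35/2 = 47/2)
b(Y) = 2*Y²*(-5 + Y) (b(Y) = ((-5 + Y)*(2*Y))*Y = (2*Y*(-5 + Y))*Y = 2*Y²*(-5 + Y))
q(X) = 2*X*(-5 + X) (q(X) = (2*X²*(-5 + X))/X = 2*X*(-5 + X))
(D(163) + q(s)) + 15850 = (47/2 + 2*109*(-5 + 109)) + 15850 = (47/2 + 2*109*104) + 15850 = (47/2 + 22672) + 15850 = 45391/2 + 15850 = 77091/2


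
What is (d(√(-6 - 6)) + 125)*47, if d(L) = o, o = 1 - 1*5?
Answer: 5687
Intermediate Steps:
o = -4 (o = 1 - 5 = -4)
d(L) = -4
(d(√(-6 - 6)) + 125)*47 = (-4 + 125)*47 = 121*47 = 5687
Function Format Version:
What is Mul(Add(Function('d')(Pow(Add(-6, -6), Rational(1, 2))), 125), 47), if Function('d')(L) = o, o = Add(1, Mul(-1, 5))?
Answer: 5687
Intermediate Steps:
o = -4 (o = Add(1, -5) = -4)
Function('d')(L) = -4
Mul(Add(Function('d')(Pow(Add(-6, -6), Rational(1, 2))), 125), 47) = Mul(Add(-4, 125), 47) = Mul(121, 47) = 5687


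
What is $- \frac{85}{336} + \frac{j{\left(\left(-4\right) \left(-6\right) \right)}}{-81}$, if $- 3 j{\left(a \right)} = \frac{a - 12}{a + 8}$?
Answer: $- \frac{2281}{9072} \approx -0.25143$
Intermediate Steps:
$j{\left(a \right)} = - \frac{-12 + a}{3 \left(8 + a\right)}$ ($j{\left(a \right)} = - \frac{\left(a - 12\right) \frac{1}{a + 8}}{3} = - \frac{\left(-12 + a\right) \frac{1}{8 + a}}{3} = - \frac{\frac{1}{8 + a} \left(-12 + a\right)}{3} = - \frac{-12 + a}{3 \left(8 + a\right)}$)
$- \frac{85}{336} + \frac{j{\left(\left(-4\right) \left(-6\right) \right)}}{-81} = - \frac{85}{336} + \frac{\frac{1}{3} \frac{1}{8 - -24} \left(12 - \left(-4\right) \left(-6\right)\right)}{-81} = \left(-85\right) \frac{1}{336} + \frac{12 - 24}{3 \left(8 + 24\right)} \left(- \frac{1}{81}\right) = - \frac{85}{336} + \frac{12 - 24}{3 \cdot 32} \left(- \frac{1}{81}\right) = - \frac{85}{336} + \frac{1}{3} \cdot \frac{1}{32} \left(-12\right) \left(- \frac{1}{81}\right) = - \frac{85}{336} - - \frac{1}{648} = - \frac{85}{336} + \frac{1}{648} = - \frac{2281}{9072}$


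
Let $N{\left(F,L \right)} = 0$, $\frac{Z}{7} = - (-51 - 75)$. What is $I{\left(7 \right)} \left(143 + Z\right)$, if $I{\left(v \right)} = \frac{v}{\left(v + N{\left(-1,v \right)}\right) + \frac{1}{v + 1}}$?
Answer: $\frac{57400}{57} \approx 1007.0$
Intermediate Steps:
$Z = 882$ ($Z = 7 \left(- (-51 - 75)\right) = 7 \left(\left(-1\right) \left(-126\right)\right) = 7 \cdot 126 = 882$)
$I{\left(v \right)} = \frac{v}{v + \frac{1}{1 + v}}$ ($I{\left(v \right)} = \frac{v}{\left(v + 0\right) + \frac{1}{v + 1}} = \frac{v}{v + \frac{1}{1 + v}}$)
$I{\left(7 \right)} \left(143 + Z\right) = \frac{7 \left(1 + 7\right)}{1 + 7 + 7^{2}} \left(143 + 882\right) = 7 \frac{1}{1 + 7 + 49} \cdot 8 \cdot 1025 = 7 \cdot \frac{1}{57} \cdot 8 \cdot 1025 = \frac{56}{57} \cdot 1025 = \frac{57400}{57}$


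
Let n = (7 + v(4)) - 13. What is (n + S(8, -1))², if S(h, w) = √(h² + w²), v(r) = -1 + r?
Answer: (-3 + √65)² ≈ 25.626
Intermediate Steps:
n = -3 (n = (7 + (-1 + 4)) - 13 = (7 + 3) - 13 = 10 - 13 = -3)
(n + S(8, -1))² = (-3 + √(8² + (-1)²))² = (-3 + √(64 + 1))² = (-3 + √65)²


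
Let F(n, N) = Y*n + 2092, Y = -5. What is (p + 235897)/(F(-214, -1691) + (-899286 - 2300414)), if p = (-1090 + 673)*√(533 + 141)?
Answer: -235897/3196538 + 417*√674/3196538 ≈ -0.070411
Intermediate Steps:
F(n, N) = 2092 - 5*n (F(n, N) = -5*n + 2092 = 2092 - 5*n)
p = -417*√674 ≈ -10826.
(p + 235897)/(F(-214, -1691) + (-899286 - 2300414)) = (-417*√674 + 235897)/((2092 - 5*(-214)) + (-899286 - 2300414)) = (235897 - 417*√674)/((2092 + 1070) - 3199700) = (235897 - 417*√674)/(3162 - 3199700) = (235897 - 417*√674)/(-3196538) = (235897 - 417*√674)*(-1/3196538) = -235897/3196538 + 417*√674/3196538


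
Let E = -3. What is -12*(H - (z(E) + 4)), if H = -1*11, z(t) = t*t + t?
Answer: 252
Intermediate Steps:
z(t) = t + t² (z(t) = t² + t = t + t²)
H = -11
-12*(H - (z(E) + 4)) = -12*(-11 - (-3*(1 - 3) + 4)) = -12*(-11 - (-3*(-2) + 4)) = -12*(-11 - (6 + 4)) = -12*(-11 - 1*10) = -12*(-11 - 10) = -12*(-21) = 252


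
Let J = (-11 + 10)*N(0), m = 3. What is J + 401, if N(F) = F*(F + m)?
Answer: 401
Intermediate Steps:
N(F) = F*(3 + F) (N(F) = F*(F + 3) = F*(3 + F))
J = 0 (J = (-11 + 10)*(0*(3 + 0)) = -0*3 = -1*0 = 0)
J + 401 = 0 + 401 = 401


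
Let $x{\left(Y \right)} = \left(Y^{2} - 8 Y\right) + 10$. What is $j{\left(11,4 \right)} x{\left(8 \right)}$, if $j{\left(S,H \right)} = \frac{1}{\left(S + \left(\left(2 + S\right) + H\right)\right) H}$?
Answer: $\frac{5}{56} \approx 0.089286$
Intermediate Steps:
$x{\left(Y \right)} = 10 + Y^{2} - 8 Y$
$j{\left(S,H \right)} = \frac{1}{H \left(2 + H + 2 S\right)}$ ($j{\left(S,H \right)} = \frac{1}{\left(S + \left(2 + H + S\right)\right) H} = \frac{1}{\left(2 + H + 2 S\right) H} = \frac{1}{H \left(2 + H + 2 S\right)}$)
$j{\left(11,4 \right)} x{\left(8 \right)} = \frac{1}{4 \left(2 + 4 + 2 \cdot 11\right)} \left(10 + 8^{2} - 64\right) = \frac{1}{4 \left(2 + 4 + 22\right)} \left(10 + 64 - 64\right) = \frac{1}{4 \cdot 28} \cdot 10 = \frac{1}{4} \cdot \frac{1}{28} \cdot 10 = \frac{1}{112} \cdot 10 = \frac{5}{56}$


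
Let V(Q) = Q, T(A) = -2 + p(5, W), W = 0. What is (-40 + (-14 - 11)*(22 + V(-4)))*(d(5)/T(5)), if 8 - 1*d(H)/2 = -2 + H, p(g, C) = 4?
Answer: -2450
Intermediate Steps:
T(A) = 2 (T(A) = -2 + 4 = 2)
d(H) = 20 - 2*H (d(H) = 16 - 2*(-2 + H) = 16 + (4 - 2*H) = 20 - 2*H)
(-40 + (-14 - 11)*(22 + V(-4)))*(d(5)/T(5)) = (-40 + (-14 - 11)*(22 - 4))*((20 - 2*5)/2) = (-40 - 25*18)*((20 - 10)*(½)) = (-40 - 450)*(10*(½)) = -490*5 = -2450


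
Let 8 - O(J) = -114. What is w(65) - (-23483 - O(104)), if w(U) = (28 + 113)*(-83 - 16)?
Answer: 9646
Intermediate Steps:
w(U) = -13959 (w(U) = 141*(-99) = -13959)
O(J) = 122 (O(J) = 8 - 1*(-114) = 8 + 114 = 122)
w(65) - (-23483 - O(104)) = -13959 - (-23483 - 1*122) = -13959 - (-23483 - 122) = -13959 - 1*(-23605) = -13959 + 23605 = 9646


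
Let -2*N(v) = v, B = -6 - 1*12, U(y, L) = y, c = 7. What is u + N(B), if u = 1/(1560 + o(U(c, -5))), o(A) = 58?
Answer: 14563/1618 ≈ 9.0006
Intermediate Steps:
B = -18 (B = -6 - 12 = -18)
N(v) = -v/2
u = 1/1618 (u = 1/(1560 + 58) = 1/1618 ≈ 0.00061805)
u + N(B) = 1/1618 - ½*(-18) = 1/1618 + 9 = 14563/1618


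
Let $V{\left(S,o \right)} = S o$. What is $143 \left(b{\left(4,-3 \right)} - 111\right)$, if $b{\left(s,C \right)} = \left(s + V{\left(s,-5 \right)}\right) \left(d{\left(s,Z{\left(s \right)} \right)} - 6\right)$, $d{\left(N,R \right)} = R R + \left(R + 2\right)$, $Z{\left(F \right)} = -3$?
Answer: $-20449$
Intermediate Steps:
$d{\left(N,R \right)} = 2 + R + R^{2}$ ($d{\left(N,R \right)} = R^{2} + \left(2 + R\right) = 2 + R + R^{2}$)
$b{\left(s,C \right)} = - 8 s$ ($b{\left(s,C \right)} = \left(s + s \left(-5\right)\right) \left(\left(2 - 3 + \left(-3\right)^{2}\right) - 6\right) = \left(s - 5 s\right) \left(\left(2 - 3 + 9\right) - 6\right) = - 4 s \left(8 - 6\right) = - 4 s 2 = - 8 s$)
$143 \left(b{\left(4,-3 \right)} - 111\right) = 143 \left(\left(-8\right) 4 - 111\right) = 143 \left(-32 - 111\right) = 143 \left(-143\right) = -20449$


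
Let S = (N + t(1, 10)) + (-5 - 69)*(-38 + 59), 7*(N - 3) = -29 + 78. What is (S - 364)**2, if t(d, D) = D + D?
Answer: 3564544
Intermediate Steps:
t(d, D) = 2*D
N = 10 (N = 3 + (-29 + 78)/7 = 3 + (1/7)*49 = 3 + 7 = 10)
S = -1524 (S = (10 + 2*10) + (-5 - 69)*(-38 + 59) = (10 + 20) - 74*21 = 30 - 1554 = -1524)
(S - 364)**2 = (-1524 - 364)**2 = (-1888)**2 = 3564544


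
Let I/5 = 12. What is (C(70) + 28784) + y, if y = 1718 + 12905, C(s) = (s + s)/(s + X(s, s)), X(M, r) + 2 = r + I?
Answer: 4297363/99 ≈ 43408.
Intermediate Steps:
I = 60 (I = 5*12 = 60)
X(M, r) = 58 + r (X(M, r) = -2 + (r + 60) = -2 + (60 + r) = 58 + r)
C(s) = 2*s/(58 + 2*s) (C(s) = (s + s)/(s + (58 + s)) = (2*s)/(58 + 2*s) = 2*s/(58 + 2*s))
y = 14623
(C(70) + 28784) + y = (70/(29 + 70) + 28784) + 14623 = (70/99 + 28784) + 14623 = 2849686/99 + 14623 = 4297363/99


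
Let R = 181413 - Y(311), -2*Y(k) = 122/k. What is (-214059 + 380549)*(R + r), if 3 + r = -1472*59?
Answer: 4896278271070/311 ≈ 1.5744e+10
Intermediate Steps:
Y(k) = -61/k
r = -86851 (r = -3 - 1472*59 = -3 - 86848 = -86851)
R = 56419504/311 (R = 181413 - (-61)/311 = 181413 - 1*(-61/311) = 181413 + 61/311 = 56419504/311 ≈ 1.8141e+5)
(-214059 + 380549)*(R + r) = (-214059 + 380549)*(56419504/311 - 86851) = 166490*(29408843/311) = 4896278271070/311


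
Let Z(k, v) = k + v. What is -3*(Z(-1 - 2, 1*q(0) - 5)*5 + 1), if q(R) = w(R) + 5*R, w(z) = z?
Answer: 117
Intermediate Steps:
q(R) = 6*R (q(R) = R + 5*R = 6*R)
-3*(Z(-1 - 2, 1*q(0) - 5)*5 + 1) = -3*(((-1 - 2) + (1*(6*0) - 5))*5 + 1) = -3*((-3 + (1*0 - 5))*5 + 1) = -3*((-3 + (0 - 5))*5 + 1) = -3*((-3 - 5)*5 + 1) = -3*(-8*5 + 1) = -3*(-40 + 1) = -3*(-39) = 117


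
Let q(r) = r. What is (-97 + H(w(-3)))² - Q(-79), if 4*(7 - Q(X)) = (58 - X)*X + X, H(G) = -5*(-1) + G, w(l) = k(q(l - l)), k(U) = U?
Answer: 11463/2 ≈ 5731.5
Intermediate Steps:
w(l) = 0 (w(l) = l - l = 0)
H(G) = 5 + G
Q(X) = 7 - X/4 - X*(58 - X)/4 (Q(X) = 7 - ((58 - X)*X + X)/4 = 7 - (X*(58 - X) + X)/4 = 7 - (X + X*(58 - X))/4 = 7 + (-X/4 - X*(58 - X)/4) = 7 - X/4 - X*(58 - X)/4)
(-97 + H(w(-3)))² - Q(-79) = (-97 + (5 + 0))² - (7 - 59/4*(-79) + (¼)*(-79)²) = (-97 + 5)² - (7 + 4661/4 + (¼)*6241) = (-92)² - (7 + 4661/4 + 6241/4) = 8464 - 1*5465/2 = 8464 - 5465/2 = 11463/2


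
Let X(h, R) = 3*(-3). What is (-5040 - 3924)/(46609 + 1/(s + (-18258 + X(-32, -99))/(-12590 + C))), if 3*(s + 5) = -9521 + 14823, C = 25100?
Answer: -65821226724/342242480339 ≈ -0.19232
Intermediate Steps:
s = 5287/3 (s = -5 + (-9521 + 14823)/3 = -5 + (1/3)*5302 = -5 + 5302/3 = 5287/3 ≈ 1762.3)
X(h, R) = -9
(-5040 - 3924)/(46609 + 1/(s + (-18258 + X(-32, -99))/(-12590 + C))) = (-5040 - 3924)/(46609 + 1/(5287/3 + (-18258 - 9)/(-12590 + 25100))) = -8964/(46609 + 1/(5287/3 - 18267/12510)) = -8964/(46609 + 1/(5287/3 - 18267*1/12510)) = -8964/(46609 + 1/(5287/3 - 6089/4170)) = -8964/(46609 + 1/(7342841/4170)) = -8964/(46609 + 4170/7342841) = -8964/342242480339/7342841 = -8964*7342841/342242480339 = -65821226724/342242480339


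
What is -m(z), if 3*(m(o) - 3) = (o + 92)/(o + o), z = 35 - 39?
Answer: ⅔ ≈ 0.66667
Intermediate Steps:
z = -4
m(o) = 3 + (92 + o)/(6*o) (m(o) = 3 + ((o + 92)/(o + o))/3 = 3 + ((92 + o)/((2*o)))/3 = 3 + ((92 + o)*(1/(2*o)))/3 = 3 + ((92 + o)/(2*o))/3 = 3 + (92 + o)/(6*o))
-m(z) = -(92 + 19*(-4))/(6*(-4)) = -(-1)*(92 - 76)/(6*4) = -(-1)*16/(6*4) = -1*(-⅔) = ⅔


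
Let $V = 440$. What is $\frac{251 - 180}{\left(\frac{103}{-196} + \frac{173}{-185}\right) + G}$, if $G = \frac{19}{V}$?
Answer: $- \frac{56638120}{1130739} \approx -50.089$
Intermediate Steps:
$G = \frac{19}{440} \approx 0.043182$
$\frac{251 - 180}{\left(\frac{103}{-196} + \frac{173}{-185}\right) + G} = \frac{251 - 180}{\left(\frac{103}{-196} + \frac{173}{-185}\right) + \frac{19}{440}} = \frac{71}{\left(103 \left(- \frac{1}{196}\right) + 173 \left(- \frac{1}{185}\right)\right) + \frac{19}{440}} = \frac{71}{\left(- \frac{103}{196} - \frac{173}{185}\right) + \frac{19}{440}} = \frac{71}{- \frac{52963}{36260} + \frac{19}{440}} = \frac{71}{- \frac{1130739}{797720}} = 71 \left(- \frac{797720}{1130739}\right) = - \frac{56638120}{1130739}$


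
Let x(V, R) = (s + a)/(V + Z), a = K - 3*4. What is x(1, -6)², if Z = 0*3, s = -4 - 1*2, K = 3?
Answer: 225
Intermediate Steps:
s = -6 (s = -4 - 2 = -6)
Z = 0
a = -9 (a = 3 - 3*4 = 3 - 12 = -9)
x(V, R) = -15/V (x(V, R) = (-6 - 9)/(V + 0) = -15/V)
x(1, -6)² = (-15/1)² = (-15*1)² = (-15)² = 225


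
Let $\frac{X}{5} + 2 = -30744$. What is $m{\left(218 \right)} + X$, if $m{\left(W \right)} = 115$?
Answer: $-153615$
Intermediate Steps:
$X = -153730$ ($X = -10 + 5 \left(-30744\right) = -10 - 153720 = -153730$)
$m{\left(218 \right)} + X = 115 - 153730 = -153615$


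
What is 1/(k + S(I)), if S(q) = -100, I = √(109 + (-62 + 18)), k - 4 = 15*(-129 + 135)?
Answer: -⅙ ≈ -0.16667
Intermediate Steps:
k = 94 (k = 4 + 15*(-129 + 135) = 4 + 15*6 = 4 + 90 = 94)
I = √65 (I = √(109 - 44) = √65 ≈ 8.0623)
1/(k + S(I)) = 1/(94 - 100) = 1/(-6) = -⅙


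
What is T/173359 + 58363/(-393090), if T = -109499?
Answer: -53160713227/68145689310 ≈ -0.78010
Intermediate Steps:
T/173359 + 58363/(-393090) = -109499/173359 + 58363/(-393090) = -109499*1/173359 + 58363*(-1/393090) = -109499/173359 - 58363/393090 = -53160713227/68145689310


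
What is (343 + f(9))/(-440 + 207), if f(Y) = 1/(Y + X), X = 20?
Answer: -9948/6757 ≈ -1.4723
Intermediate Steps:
f(Y) = 1/(20 + Y) (f(Y) = 1/(Y + 20) = 1/(20 + Y))
(343 + f(9))/(-440 + 207) = (343 + 1/(20 + 9))/(-440 + 207) = (343 + 1/29)/(-233) = (343 + 1/29)*(-1/233) = (9948/29)*(-1/233) = -9948/6757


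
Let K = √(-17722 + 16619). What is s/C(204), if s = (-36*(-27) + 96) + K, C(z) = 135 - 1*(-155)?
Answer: 534/145 + I*√1103/290 ≈ 3.6828 + 0.11452*I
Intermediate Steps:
C(z) = 290 (C(z) = 135 + 155 = 290)
K = I*√1103 (K = √(-1103) = I*√1103 ≈ 33.211*I)
s = 1068 + I*√1103 (s = (-36*(-27) + 96) + I*√1103 = (972 + 96) + I*√1103 = 1068 + I*√1103 ≈ 1068.0 + 33.211*I)
s/C(204) = (1068 + I*√1103)/290 = (1068 + I*√1103)*(1/290) = 534/145 + I*√1103/290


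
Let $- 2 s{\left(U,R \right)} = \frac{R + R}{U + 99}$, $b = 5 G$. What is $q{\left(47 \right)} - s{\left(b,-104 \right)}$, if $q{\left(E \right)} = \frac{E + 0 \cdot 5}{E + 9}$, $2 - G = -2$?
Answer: $- \frac{33}{952} \approx -0.034664$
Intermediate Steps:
$G = 4$ ($G = 2 - -2 = 2 + 2 = 4$)
$b = 20$ ($b = 5 \cdot 4 = 20$)
$s{\left(U,R \right)} = - \frac{R}{99 + U}$ ($s{\left(U,R \right)} = - \frac{\left(R + R\right) \frac{1}{U + 99}}{2} = - \frac{2 R \frac{1}{99 + U}}{2} = - \frac{R}{99 + U}$)
$q{\left(E \right)} = \frac{E}{9 + E}$ ($q{\left(E \right)} = \frac{E + 0}{9 + E} = \frac{E}{9 + E}$)
$q{\left(47 \right)} - s{\left(b,-104 \right)} = \frac{47}{9 + 47} - \left(-1\right) \left(-104\right) \frac{1}{99 + 20} = \frac{47}{56} - \left(-1\right) \left(-104\right) \frac{1}{119} = 47 \cdot \frac{1}{56} - \left(-1\right) \left(-104\right) \frac{1}{119} = \frac{47}{56} - \frac{104}{119} = - \frac{33}{952}$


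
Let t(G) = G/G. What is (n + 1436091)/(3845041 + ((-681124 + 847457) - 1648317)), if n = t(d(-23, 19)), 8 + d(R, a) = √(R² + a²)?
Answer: 1436092/2363057 ≈ 0.60773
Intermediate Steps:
d(R, a) = -8 + √(R² + a²)
t(G) = 1
n = 1
(n + 1436091)/(3845041 + ((-681124 + 847457) - 1648317)) = (1 + 1436091)/(3845041 + ((-681124 + 847457) - 1648317)) = 1436092/(3845041 + (166333 - 1648317)) = 1436092/(3845041 - 1481984) = 1436092/2363057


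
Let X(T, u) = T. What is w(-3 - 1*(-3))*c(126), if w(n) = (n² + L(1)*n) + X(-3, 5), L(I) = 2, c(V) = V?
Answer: -378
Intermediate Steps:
w(n) = -3 + n² + 2*n (w(n) = (n² + 2*n) - 3 = -3 + n² + 2*n)
w(-3 - 1*(-3))*c(126) = (-3 + (-3 - 1*(-3))² + 2*(-3 - 1*(-3)))*126 = (-3 + (-3 + 3)² + 2*(-3 + 3))*126 = (-3 + 0² + 2*0)*126 = (-3 + 0 + 0)*126 = -3*126 = -378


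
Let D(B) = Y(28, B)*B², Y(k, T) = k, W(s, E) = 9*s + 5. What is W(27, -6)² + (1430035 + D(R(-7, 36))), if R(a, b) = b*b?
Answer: 48520787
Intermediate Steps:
R(a, b) = b²
W(s, E) = 5 + 9*s
D(B) = 28*B²
W(27, -6)² + (1430035 + D(R(-7, 36))) = (5 + 9*27)² + (1430035 + 28*(36²)²) = (5 + 243)² + (1430035 + 28*1296²) = 248² + (1430035 + 28*1679616) = 61504 + (1430035 + 47029248) = 61504 + 48459283 = 48520787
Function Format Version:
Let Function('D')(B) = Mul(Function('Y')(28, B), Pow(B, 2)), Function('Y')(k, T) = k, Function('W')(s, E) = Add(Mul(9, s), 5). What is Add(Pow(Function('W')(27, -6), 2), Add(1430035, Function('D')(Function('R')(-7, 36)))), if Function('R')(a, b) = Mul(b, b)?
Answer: 48520787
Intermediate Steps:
Function('R')(a, b) = Pow(b, 2)
Function('W')(s, E) = Add(5, Mul(9, s))
Function('D')(B) = Mul(28, Pow(B, 2))
Add(Pow(Function('W')(27, -6), 2), Add(1430035, Function('D')(Function('R')(-7, 36)))) = Add(Pow(Add(5, Mul(9, 27)), 2), Add(1430035, Mul(28, Pow(Pow(36, 2), 2)))) = Add(Pow(Add(5, 243), 2), Add(1430035, Mul(28, Pow(1296, 2)))) = Add(Pow(248, 2), Add(1430035, Mul(28, 1679616))) = Add(61504, Add(1430035, 47029248)) = Add(61504, 48459283) = 48520787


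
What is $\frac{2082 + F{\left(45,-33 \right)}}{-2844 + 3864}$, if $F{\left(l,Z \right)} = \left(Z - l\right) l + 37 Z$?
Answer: $- \frac{883}{340} \approx -2.5971$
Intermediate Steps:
$F{\left(l,Z \right)} = 37 Z + l \left(Z - l\right)$ ($F{\left(l,Z \right)} = l \left(Z - l\right) + 37 Z = 37 Z + l \left(Z - l\right)$)
$\frac{2082 + F{\left(45,-33 \right)}}{-2844 + 3864} = \frac{2082 - 4731}{-2844 + 3864} = \frac{2082 - 4731}{1020} = \left(2082 - 4731\right) \frac{1}{1020} = \left(-2649\right) \frac{1}{1020} = - \frac{883}{340}$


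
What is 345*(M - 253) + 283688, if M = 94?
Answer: 228833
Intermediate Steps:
345*(M - 253) + 283688 = 345*(94 - 253) + 283688 = 345*(-159) + 283688 = -54855 + 283688 = 228833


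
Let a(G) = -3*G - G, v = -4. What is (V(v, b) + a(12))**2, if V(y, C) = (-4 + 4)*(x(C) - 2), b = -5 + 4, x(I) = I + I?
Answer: 2304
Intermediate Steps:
x(I) = 2*I
b = -1
V(y, C) = 0 (V(y, C) = (-4 + 4)*(2*C - 2) = 0*(-2 + 2*C) = 0)
a(G) = -4*G
(V(v, b) + a(12))**2 = (0 - 4*12)**2 = (0 - 48)**2 = (-48)**2 = 2304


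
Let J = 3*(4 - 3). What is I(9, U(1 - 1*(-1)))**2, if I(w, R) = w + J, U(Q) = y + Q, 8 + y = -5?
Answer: 144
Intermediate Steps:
y = -13 (y = -8 - 5 = -13)
J = 3 (J = 3*1 = 3)
U(Q) = -13 + Q
I(w, R) = 3 + w (I(w, R) = w + 3 = 3 + w)
I(9, U(1 - 1*(-1)))**2 = (3 + 9)**2 = 12**2 = 144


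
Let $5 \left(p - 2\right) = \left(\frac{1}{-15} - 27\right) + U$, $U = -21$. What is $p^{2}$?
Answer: $\frac{326041}{5625} \approx 57.963$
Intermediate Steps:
$p = - \frac{571}{75}$ ($p = 2 + \frac{\left(\frac{1}{-15} - 27\right) - 21}{5} = 2 + \frac{\left(- \frac{1}{15} - 27\right) - 21}{5} = 2 + \frac{- \frac{406}{15} - 21}{5} = 2 + \frac{1}{5} \left(- \frac{721}{15}\right) = 2 - \frac{721}{75} = - \frac{571}{75} \approx -7.6133$)
$p^{2} = \left(- \frac{571}{75}\right)^{2} = \frac{326041}{5625}$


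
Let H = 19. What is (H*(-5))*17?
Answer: -1615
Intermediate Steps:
(H*(-5))*17 = (19*(-5))*17 = -95*17 = -1615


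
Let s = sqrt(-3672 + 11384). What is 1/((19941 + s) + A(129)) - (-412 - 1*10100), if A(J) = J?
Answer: 2117102030163/201398594 - sqrt(482)/100699297 ≈ 10512.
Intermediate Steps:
s = 4*sqrt(482) (s = sqrt(7712) = 4*sqrt(482) ≈ 87.818)
1/((19941 + s) + A(129)) - (-412 - 1*10100) = 1/((19941 + 4*sqrt(482)) + 129) - (-412 - 1*10100) = 1/(20070 + 4*sqrt(482)) - (-412 - 10100) = 1/(20070 + 4*sqrt(482)) - 1*(-10512) = 1/(20070 + 4*sqrt(482)) + 10512 = 10512 + 1/(20070 + 4*sqrt(482))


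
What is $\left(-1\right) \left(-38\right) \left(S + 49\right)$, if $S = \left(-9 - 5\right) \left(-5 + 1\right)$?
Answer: $3990$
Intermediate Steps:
$S = 56$ ($S = \left(-14\right) \left(-4\right) = 56$)
$\left(-1\right) \left(-38\right) \left(S + 49\right) = \left(-1\right) \left(-38\right) \left(56 + 49\right) = 38 \cdot 105 = 3990$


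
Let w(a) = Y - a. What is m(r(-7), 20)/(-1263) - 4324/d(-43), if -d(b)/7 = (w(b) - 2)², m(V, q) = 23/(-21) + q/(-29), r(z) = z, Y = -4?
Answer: 476613547/1052989623 ≈ 0.45263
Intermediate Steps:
w(a) = -4 - a
m(V, q) = -23/21 - q/29 (m(V, q) = 23*(-1/21) + q*(-1/29) = -23/21 - q/29)
d(b) = -7*(-6 - b)² (d(b) = -7*((-4 - b) - 2)² = -7*(-6 - b)²)
m(r(-7), 20)/(-1263) - 4324/d(-43) = (-23/21 - 1/29*20)/(-1263) - 4324*(-1/(7*(6 - 43)²)) = (-23/21 - 20/29)*(-1/1263) - 4324/((-7*(-37)²)) = -1087/609*(-1/1263) - 4324/((-7*1369)) = 1087/769167 - 4324/(-9583) = 1087/769167 - 4324*(-1/9583) = 1087/769167 + 4324/9583 = 476613547/1052989623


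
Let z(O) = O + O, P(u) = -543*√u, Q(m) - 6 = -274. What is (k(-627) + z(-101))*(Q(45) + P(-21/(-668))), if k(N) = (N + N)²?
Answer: -421380152 - 426883251*√3507/167 ≈ -5.7276e+8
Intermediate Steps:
Q(m) = -268 (Q(m) = 6 - 274 = -268)
k(N) = 4*N² (k(N) = (2*N)² = 4*N²)
z(O) = 2*O
(k(-627) + z(-101))*(Q(45) + P(-21/(-668))) = (4*(-627)² + 2*(-101))*(-268 - 543*√21*√(-1/(-668))) = (4*393129 - 202)*(-268 - 543*√3507/334) = (1572516 - 202)*(-268 - 543*√3507/334) = 1572314*(-268 - 543*√3507/334) = -421380152 - 426883251*√3507/167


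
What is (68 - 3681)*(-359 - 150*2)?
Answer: 2380967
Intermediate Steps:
(68 - 3681)*(-359 - 150*2) = -3613*(-359 - 300) = -3613*(-659) = 2380967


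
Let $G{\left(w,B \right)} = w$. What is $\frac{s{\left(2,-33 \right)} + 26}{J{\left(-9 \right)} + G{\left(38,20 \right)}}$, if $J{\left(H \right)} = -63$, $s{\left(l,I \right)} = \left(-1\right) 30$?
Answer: $\frac{4}{25} \approx 0.16$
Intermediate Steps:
$s{\left(l,I \right)} = -30$
$\frac{s{\left(2,-33 \right)} + 26}{J{\left(-9 \right)} + G{\left(38,20 \right)}} = \frac{-30 + 26}{-63 + 38} = - \frac{4}{-25} = \left(-4\right) \left(- \frac{1}{25}\right) = \frac{4}{25}$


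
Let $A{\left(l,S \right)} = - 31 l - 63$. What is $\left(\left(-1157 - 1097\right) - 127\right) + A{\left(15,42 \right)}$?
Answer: $-2909$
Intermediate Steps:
$A{\left(l,S \right)} = -63 - 31 l$
$\left(\left(-1157 - 1097\right) - 127\right) + A{\left(15,42 \right)} = \left(\left(-1157 - 1097\right) - 127\right) - 528 = \left(-2254 - 127\right) - 528 = -2381 - 528 = -2909$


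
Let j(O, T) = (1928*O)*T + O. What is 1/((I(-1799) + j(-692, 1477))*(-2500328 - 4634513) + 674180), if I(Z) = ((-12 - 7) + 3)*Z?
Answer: 1/14059559934346440 ≈ 7.1126e-17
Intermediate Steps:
I(Z) = -16*Z (I(Z) = (-19 + 3)*Z = -16*Z)
j(O, T) = O + 1928*O*T (j(O, T) = 1928*O*T + O = O + 1928*O*T)
1/((I(-1799) + j(-692, 1477))*(-2500328 - 4634513) + 674180) = 1/((-16*(-1799) - 692*(1 + 1928*1477))*(-2500328 - 4634513) + 674180) = 1/((28784 - 692*(1 + 2847656))*(-7134841) + 674180) = 1/((28784 - 692*2847657)*(-7134841) + 674180) = 1/((28784 - 1970578644)*(-7134841) + 674180) = 1/(-1970549860*(-7134841) + 674180) = 1/(14059559933672260 + 674180) = 1/14059559934346440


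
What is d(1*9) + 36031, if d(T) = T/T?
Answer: 36032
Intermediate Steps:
d(T) = 1
d(1*9) + 36031 = 1 + 36031 = 36032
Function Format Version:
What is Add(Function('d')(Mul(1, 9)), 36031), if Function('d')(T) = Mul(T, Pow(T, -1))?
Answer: 36032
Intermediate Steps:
Function('d')(T) = 1
Add(Function('d')(Mul(1, 9)), 36031) = Add(1, 36031) = 36032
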